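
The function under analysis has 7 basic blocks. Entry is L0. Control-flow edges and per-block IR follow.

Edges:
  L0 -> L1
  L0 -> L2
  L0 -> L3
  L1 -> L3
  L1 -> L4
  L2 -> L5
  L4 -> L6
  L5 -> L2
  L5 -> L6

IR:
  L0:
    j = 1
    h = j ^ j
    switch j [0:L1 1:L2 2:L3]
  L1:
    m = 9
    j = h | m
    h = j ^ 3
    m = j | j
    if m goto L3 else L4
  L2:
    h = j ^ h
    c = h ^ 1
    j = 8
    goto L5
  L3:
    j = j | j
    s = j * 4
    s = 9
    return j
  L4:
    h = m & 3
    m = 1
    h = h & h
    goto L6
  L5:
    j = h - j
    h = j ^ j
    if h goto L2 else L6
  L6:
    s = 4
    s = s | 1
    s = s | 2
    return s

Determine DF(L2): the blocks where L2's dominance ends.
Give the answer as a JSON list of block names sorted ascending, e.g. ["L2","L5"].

idom tree: L1←L0 L2←L0 L3←L0 L4←L1 L5←L2 L6←L0
Join-block Dom:
  L2: preds {L0,L5}: {L0} ∩ {L0,L2,L5} = {L0}; idom=L0
  L3: preds {L0,L1}: {L0} ∩ {L0,L1} = {L0}; idom=L0
  L6: preds {L4,L5}: {L0,L1,L4} ∩ {L0,L2,L5} = {L0}; idom=L0

DF walk-up:
  L2←L0: walk · to L0
  L2←L5: walk L5→L2 to L0
  L3←L0: walk · to L0
  L3←L1: walk L1 to L0
  L6←L4: walk L4→L1 to L0
  L6←L5: walk L5→L2 to L0
  L0: DF=∅
  L1: DF={L3,L6}
  L2: DF={L2,L6}
  L3: DF=∅
  L4: DF={L6}
  L5: DF={L2,L6}
  L6: DF=∅

DF(L2) = ["L2", "L6"]

Answer: ["L2", "L6"]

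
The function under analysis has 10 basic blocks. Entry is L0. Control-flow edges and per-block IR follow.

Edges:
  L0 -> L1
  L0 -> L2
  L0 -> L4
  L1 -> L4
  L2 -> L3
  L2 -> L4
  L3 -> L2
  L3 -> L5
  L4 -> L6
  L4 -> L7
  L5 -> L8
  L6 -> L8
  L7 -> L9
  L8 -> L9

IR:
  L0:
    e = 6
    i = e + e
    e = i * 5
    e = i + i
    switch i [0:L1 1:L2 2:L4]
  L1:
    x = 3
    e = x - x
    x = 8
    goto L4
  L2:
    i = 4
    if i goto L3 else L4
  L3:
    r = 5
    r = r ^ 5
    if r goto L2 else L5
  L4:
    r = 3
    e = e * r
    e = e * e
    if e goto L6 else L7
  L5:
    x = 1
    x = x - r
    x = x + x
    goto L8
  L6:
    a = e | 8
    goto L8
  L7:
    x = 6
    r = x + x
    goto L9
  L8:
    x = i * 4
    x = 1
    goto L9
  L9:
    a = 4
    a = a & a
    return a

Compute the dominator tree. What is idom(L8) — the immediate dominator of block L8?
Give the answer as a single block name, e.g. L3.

idom tree: L1←L0 L2←L0 L3←L2 L4←L0 L5←L3 L6←L4 L7←L4 L8←L0 L9←L0
Dom∩ at merges:
  L2: preds {L0,L3}: {L0} ∩ {L0,L2,L3} = {L0}; idom=L0
  L4: preds {L0,L1,L2}: {L0} ∩ {L0,L1} ∩ {L0,L2} = {L0}; idom=L0
  L8: preds {L5,L6}: {L0,L2,L3,L5} ∩ {L0,L4,L6} = {L0}; idom=L0
  L9: preds {L7,L8}: {L0,L4,L7} ∩ {L0,L8} = {L0}; idom=L0

idom(L8) = L0

Answer: L0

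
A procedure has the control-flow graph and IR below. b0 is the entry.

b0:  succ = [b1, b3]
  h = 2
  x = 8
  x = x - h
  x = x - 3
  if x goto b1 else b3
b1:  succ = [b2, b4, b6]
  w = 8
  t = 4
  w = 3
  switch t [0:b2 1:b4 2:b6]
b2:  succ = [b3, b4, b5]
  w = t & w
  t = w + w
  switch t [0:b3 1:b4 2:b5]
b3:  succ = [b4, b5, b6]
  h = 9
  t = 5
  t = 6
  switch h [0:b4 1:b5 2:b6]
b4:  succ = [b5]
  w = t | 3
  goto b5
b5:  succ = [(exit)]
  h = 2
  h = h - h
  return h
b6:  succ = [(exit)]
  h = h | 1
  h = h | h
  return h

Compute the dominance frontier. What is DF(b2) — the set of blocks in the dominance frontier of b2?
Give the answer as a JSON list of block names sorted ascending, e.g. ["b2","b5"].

Answer: ["b3", "b4", "b5"]

Analysis:
idom tree: b1←b0 b2←b1 b3←b0 b4←b0 b5←b0 b6←b0
Dom∩ at merges:
  b3: preds {b0,b2}: {b0} ∩ {b0,b1,b2} = {b0}; idom=b0
  b4: preds {b1,b2,b3}: {b0,b1} ∩ {b0,b1,b2} ∩ {b0,b3} = {b0}; idom=b0
  b5: preds {b2,b3,b4}: {b0,b1,b2} ∩ {b0,b3} ∩ {b0,b4} = {b0}; idom=b0
  b6: preds {b1,b3}: {b0,b1} ∩ {b0,b3} = {b0}; idom=b0

DF derivation:
  join b3 pred b0: · stop@b0
  join b3 pred b2: b2→b1 stop@b0
  join b4 pred b1: b1 stop@b0
  join b4 pred b2: b2→b1 stop@b0
  join b4 pred b3: b3 stop@b0
  join b5 pred b2: b2→b1 stop@b0
  join b5 pred b3: b3 stop@b0
  join b5 pred b4: b4 stop@b0
  join b6 pred b1: b1 stop@b0
  join b6 pred b3: b3 stop@b0
  b0: DF=∅
  b1: DF={b3,b4,b5,b6}
  b2: DF={b3,b4,b5}
  b3: DF={b4,b5,b6}
  b4: DF={b5}
  b5: DF=∅
  b6: DF=∅

DF(b2) = ["b3", "b4", "b5"]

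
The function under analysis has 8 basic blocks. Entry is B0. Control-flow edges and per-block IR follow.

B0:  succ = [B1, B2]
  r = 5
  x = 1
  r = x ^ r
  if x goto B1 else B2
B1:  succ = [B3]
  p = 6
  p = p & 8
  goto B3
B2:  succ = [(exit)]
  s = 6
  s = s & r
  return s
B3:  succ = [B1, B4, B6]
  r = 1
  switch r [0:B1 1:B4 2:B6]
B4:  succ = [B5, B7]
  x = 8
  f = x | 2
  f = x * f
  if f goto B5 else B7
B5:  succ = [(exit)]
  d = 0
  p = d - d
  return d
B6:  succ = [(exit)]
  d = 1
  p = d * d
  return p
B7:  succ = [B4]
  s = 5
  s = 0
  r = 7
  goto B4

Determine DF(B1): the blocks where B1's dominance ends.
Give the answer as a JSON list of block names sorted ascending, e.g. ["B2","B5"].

Answer: ["B1"]

Analysis:
idom tree: B1←B0 B2←B0 B3←B1 B4←B3 B5←B4 B6←B3 B7←B4
Join-block Dom:
  B1: preds {B0,B3}: {B0} ∩ {B0,B1,B3} = {B0}; idom=B0
  B4: preds {B3,B7}: {B0,B1,B3} ∩ {B0,B1,B3,B4,B7} = {B0,B1,B3}; idom=B3

DF derivation:
  join B1 pred B0: · stop@B0
  join B1 pred B3: B3→B1 stop@B0
  join B4 pred B3: · stop@B3
  join B4 pred B7: B7→B4 stop@B3
  B0: DF=∅
  B1: DF={B1}
  B2: DF=∅
  B3: DF={B1}
  B4: DF={B4}
  B5: DF=∅
  B6: DF=∅
  B7: DF={B4}

DF(B1) = ["B1"]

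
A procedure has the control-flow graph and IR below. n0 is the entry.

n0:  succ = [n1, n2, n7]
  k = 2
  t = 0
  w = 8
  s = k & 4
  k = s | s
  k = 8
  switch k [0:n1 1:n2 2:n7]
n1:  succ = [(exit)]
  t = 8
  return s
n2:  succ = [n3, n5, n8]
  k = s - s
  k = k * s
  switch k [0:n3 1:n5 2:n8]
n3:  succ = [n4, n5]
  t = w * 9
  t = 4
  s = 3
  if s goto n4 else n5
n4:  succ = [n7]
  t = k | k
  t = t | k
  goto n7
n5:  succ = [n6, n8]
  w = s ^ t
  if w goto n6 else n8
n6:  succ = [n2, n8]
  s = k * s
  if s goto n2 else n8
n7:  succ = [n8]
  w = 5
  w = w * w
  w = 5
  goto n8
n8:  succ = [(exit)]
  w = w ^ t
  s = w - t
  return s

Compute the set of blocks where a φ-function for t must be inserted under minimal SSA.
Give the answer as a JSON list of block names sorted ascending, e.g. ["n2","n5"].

Answer: ["n2", "n5", "n7", "n8"]

Working:
idom tree: n1←n0 n2←n0 n3←n2 n4←n3 n5←n2 n6←n5 n7←n0 n8←n0
Dom∩ at merges:
  n2: preds {n0,n6}: {n0} ∩ {n0,n2,n5,n6} = {n0}; idom=n0
  n5: preds {n2,n3}: {n0,n2} ∩ {n0,n2,n3} = {n0,n2}; idom=n2
  n7: preds {n0,n4}: {n0} ∩ {n0,n2,n3,n4} = {n0}; idom=n0
  n8: preds {n2,n5,n6,n7}: {n0,n2} ∩ {n0,n2,n5} ∩ {n0,n2,n5,n6} ∩ {n0,n7} = {n0}; idom=n0

DF derivation:
  join n2 pred n0: · stop@n0
  join n2 pred n6: n6→n5→n2 stop@n0
  join n5 pred n2: · stop@n2
  join n5 pred n3: n3 stop@n2
  join n7 pred n0: · stop@n0
  join n7 pred n4: n4→n3→n2 stop@n0
  join n8 pred n2: n2 stop@n0
  join n8 pred n5: n5→n2 stop@n0
  join n8 pred n6: n6→n5→n2 stop@n0
  join n8 pred n7: n7 stop@n0
  n0 → ∅
  n1 → ∅
  n2 → {n2,n7,n8}
  n3 → {n5,n7}
  n4 → {n7}
  n5 → {n2,n8}
  n6 → {n2,n8}
  n7 → {n8}
  n8 → ∅

φ for t: defs {n0,n1,n3,n4}
  DF⁺ = {n2,n5,n7,n8}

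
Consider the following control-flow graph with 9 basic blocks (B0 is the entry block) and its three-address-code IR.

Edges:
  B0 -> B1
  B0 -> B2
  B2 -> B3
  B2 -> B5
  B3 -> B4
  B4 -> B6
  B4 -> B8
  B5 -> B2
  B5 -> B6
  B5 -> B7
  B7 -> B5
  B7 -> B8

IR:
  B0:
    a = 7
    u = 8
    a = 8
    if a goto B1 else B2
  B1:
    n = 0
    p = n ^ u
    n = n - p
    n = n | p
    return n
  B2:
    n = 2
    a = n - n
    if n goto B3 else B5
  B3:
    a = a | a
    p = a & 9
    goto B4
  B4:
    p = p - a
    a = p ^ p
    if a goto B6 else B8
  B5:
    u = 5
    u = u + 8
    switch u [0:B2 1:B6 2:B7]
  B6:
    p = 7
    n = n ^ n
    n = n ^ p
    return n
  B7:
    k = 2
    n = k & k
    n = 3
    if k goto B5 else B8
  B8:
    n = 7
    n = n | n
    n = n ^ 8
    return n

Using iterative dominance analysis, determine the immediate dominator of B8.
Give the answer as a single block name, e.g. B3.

Answer: B2

Working:
idom tree: B1←B0 B2←B0 B3←B2 B4←B3 B5←B2 B6←B2 B7←B5 B8←B2
Join-block Dom:
  B2: preds {B0,B5}: {B0} ∩ {B0,B2,B5} = {B0}; idom=B0
  B5: preds {B2,B7}: {B0,B2} ∩ {B0,B2,B5,B7} = {B0,B2}; idom=B2
  B6: preds {B4,B5}: {B0,B2,B3,B4} ∩ {B0,B2,B5} = {B0,B2}; idom=B2
  B8: preds {B4,B7}: {B0,B2,B3,B4} ∩ {B0,B2,B5,B7} = {B0,B2}; idom=B2

idom(B8) = B2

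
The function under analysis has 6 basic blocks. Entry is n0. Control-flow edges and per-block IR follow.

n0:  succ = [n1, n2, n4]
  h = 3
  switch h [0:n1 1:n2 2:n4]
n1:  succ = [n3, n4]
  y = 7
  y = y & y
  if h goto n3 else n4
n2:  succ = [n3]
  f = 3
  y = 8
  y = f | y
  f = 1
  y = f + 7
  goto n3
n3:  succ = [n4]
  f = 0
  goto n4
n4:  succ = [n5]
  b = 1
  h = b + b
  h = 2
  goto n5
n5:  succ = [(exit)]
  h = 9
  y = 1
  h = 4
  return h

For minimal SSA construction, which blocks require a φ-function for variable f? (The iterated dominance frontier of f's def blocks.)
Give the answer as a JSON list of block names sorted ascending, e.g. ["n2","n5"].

idom tree: n1←n0 n2←n0 n3←n0 n4←n0 n5←n4
Join-block Dom:
  n3: preds {n1,n2}: {n0,n1} ∩ {n0,n2} = {n0}; idom=n0
  n4: preds {n0,n1,n3}: {n0} ∩ {n0,n1} ∩ {n0,n3} = {n0}; idom=n0

DF derivation:
  join n3 pred n1: n1 stop@n0
  join n3 pred n2: n2 stop@n0
  join n4 pred n0: · stop@n0
  join n4 pred n1: n1 stop@n0
  join n4 pred n3: n3 stop@n0
  n0: DF=∅
  n1: DF={n3,n4}
  n2: DF={n3}
  n3: DF={n4}
  n4: DF=∅
  n5: DF=∅

φ for f: defs {n2,n3}
  DF⁺ = {n3,n4}

Answer: ["n3", "n4"]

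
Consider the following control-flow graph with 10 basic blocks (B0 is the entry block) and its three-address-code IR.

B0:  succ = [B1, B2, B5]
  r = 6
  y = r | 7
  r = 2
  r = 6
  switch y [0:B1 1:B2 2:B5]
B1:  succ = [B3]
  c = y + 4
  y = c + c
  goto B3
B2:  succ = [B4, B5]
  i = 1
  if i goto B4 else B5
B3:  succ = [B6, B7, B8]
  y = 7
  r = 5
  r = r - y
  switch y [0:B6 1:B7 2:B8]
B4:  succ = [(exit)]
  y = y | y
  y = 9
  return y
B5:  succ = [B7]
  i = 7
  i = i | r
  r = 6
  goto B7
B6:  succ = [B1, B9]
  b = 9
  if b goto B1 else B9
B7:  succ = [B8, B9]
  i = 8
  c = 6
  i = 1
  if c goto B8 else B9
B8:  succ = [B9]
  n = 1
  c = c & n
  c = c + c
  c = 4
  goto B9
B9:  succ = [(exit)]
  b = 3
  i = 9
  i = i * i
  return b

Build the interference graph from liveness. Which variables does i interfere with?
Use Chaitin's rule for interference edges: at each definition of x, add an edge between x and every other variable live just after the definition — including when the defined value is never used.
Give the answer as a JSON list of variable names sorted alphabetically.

Answer: ["b", "c", "r", "y"]

Working:
Per-block:
  B0: {r,y} / ∅
  B1: {c,y} / {y}
  B2: {i} / ∅
  B3: {r,y} / ∅
  B4: {y} / {y}
  B5: {i,r} / {r}
  B6: {b} / ∅
  B7: {c,i} / ∅
  B8: {c,n} / {c}
  B9: {b,i} / ∅

Liveness:
  B0: in=∅ out={r,y}
  B1: in={y} out={c}
  B2: in={r,y} out={r,y}
  B3: in={c} out={c,y}
  B4: in={y} out=∅
  B5: in={r} out=∅
  B6: in={y} out={y}
  B7: in=∅ out={c}
  B8: in={c} out=∅
  B9: in=∅ out=∅

Conflict graph:
  b: {i,y}
  c: {i,n,r,y}
  i: {b,c,r,y}
  n: {c}
  r: {c,i,y}
  y: {b,c,i,r}

N(i) = ["b", "c", "r", "y"]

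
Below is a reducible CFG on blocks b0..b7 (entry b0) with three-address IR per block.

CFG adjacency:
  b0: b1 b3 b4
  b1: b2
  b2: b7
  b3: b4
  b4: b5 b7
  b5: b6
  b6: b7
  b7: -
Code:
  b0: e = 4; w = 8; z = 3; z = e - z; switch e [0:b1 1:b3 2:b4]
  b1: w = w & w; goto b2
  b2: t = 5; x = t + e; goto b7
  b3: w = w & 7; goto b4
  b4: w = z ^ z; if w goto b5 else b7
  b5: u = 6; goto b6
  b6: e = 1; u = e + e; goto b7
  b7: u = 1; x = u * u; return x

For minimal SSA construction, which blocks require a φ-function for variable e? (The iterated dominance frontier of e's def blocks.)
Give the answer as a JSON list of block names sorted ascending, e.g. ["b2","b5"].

idom tree: b1←b0 b2←b1 b3←b0 b4←b0 b5←b4 b6←b5 b7←b0
Dom at joins:
  b4: preds {b0,b3}: {b0} ∩ {b0,b3} = {b0}; idom=b0
  b7: preds {b2,b4,b6}: {b0,b1,b2} ∩ {b0,b4} ∩ {b0,b4,b5,b6} = {b0}; idom=b0

DF derivation:
  b4←b0: walk · to b0
  b4←b3: walk b3 to b0
  b7←b2: walk b2→b1 to b0
  b7←b4: walk b4 to b0
  b7←b6: walk b6→b5→b4 to b0
  b0 → ∅
  b1 → {b7}
  b2 → {b7}
  b3 → {b4}
  b4 → {b7}
  b5 → {b7}
  b6 → {b7}
  b7 → ∅

φ for e: defs {b0,b6}
  DF⁺ = {b7}

Answer: ["b7"]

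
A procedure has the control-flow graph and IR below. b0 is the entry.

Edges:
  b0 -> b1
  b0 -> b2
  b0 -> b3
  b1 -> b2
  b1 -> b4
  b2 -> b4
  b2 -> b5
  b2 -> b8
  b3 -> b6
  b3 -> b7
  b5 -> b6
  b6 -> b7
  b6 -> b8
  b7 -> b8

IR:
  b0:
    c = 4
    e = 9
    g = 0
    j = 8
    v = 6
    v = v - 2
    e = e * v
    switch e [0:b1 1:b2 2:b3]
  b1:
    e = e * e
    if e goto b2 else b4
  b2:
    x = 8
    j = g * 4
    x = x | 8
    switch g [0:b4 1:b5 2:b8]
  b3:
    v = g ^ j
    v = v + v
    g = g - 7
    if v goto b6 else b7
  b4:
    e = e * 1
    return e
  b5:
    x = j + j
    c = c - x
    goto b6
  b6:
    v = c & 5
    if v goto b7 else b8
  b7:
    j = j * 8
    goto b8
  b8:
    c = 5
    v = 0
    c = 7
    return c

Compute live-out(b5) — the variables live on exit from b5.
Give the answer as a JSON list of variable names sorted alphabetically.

def/use:
  b0 def {c,e,g,j,v} use ∅
  b1 def {e} use {e}
  b2 def {j,x} use {g}
  b3 def {g,v} use {g,j}
  b4 def {e} use {e}
  b5 def {c,x} use {c,j}
  b6 def {v} use {c}
  b7 def {j} use {j}
  b8 def {c,v} use ∅

Live sets:
  b0 li=∅ lo={c,e,g,j}
  b1 li={c,e,g} lo={c,e,g}
  b2 li={c,e,g} lo={c,e,j}
  b3 li={c,g,j} lo={c,j}
  b4 li={e} lo=∅
  b5 li={c,j} lo={c,j}
  b6 li={c,j} lo={j}
  b7 li={j} lo=∅
  b8 li=∅ lo=∅

live-out(b5) = ["c", "j"]

Answer: ["c", "j"]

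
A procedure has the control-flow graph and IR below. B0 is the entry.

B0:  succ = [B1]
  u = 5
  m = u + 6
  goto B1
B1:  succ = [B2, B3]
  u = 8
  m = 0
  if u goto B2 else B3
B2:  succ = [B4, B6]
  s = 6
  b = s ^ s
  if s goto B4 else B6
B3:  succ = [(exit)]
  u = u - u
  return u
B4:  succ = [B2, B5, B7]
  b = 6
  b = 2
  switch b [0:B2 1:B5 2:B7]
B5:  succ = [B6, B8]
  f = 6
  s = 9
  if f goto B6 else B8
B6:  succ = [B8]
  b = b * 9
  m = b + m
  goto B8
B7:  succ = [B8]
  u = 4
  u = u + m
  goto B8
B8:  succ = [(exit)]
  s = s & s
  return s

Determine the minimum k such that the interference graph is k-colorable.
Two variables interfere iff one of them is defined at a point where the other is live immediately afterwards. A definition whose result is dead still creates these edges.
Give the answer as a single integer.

Per-block:
  B0: def={m,u} ue=∅
  B1: def={m,u} ue=∅
  B2: def={b,s} ue=∅
  B3: def={u} ue={u}
  B4: def={b} ue=∅
  B5: def={f,s} ue=∅
  B6: def={b,m} ue={b,m}
  B7: def={u} ue={m}
  B8: def={s} ue={s}

Liveness:
  B0: in=∅ out=∅
  B1: in=∅ out={m,u}
  B2: in={m} out={b,m,s}
  B3: in={u} out=∅
  B4: in={m,s} out={b,m,s}
  B5: in={b,m} out={b,m,s}
  B6: in={b,m,s} out={s}
  B7: in={m,s} out={s}
  B8: in={s} out=∅

Interfere edges:
  b: {f,m,s}
  f: {b,m,s}
  m: {b,f,s,u}
  s: {b,f,m,u}
  u: {m,s}

Registers:
  {b,f,m,s} pairwise interfere (4-clique) ⇒ χ ≥ 4
  assign b→R2 f→R3 m→R0 s→R1 u→R2 — no edge inside a register ⇒ χ ≤ 4
  χ = 4

Answer: 4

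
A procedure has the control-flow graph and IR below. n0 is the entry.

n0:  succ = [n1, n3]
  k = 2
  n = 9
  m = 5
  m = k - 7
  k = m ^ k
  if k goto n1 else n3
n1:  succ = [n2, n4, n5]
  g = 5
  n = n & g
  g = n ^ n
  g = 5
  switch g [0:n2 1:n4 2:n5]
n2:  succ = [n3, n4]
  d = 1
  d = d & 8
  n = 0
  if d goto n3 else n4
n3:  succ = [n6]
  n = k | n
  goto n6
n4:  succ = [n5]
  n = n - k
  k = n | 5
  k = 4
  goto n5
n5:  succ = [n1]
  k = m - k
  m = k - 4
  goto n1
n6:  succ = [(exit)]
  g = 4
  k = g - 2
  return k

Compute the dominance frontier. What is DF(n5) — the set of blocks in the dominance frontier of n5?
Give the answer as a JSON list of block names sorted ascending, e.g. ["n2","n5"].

Answer: ["n1"]

Working:
idom tree: n1←n0 n2←n1 n3←n0 n4←n1 n5←n1 n6←n3
Dom∩ at merges:
  n1: preds {n0,n5}: {n0} ∩ {n0,n1,n5} = {n0}; idom=n0
  n3: preds {n0,n2}: {n0} ∩ {n0,n1,n2} = {n0}; idom=n0
  n4: preds {n1,n2}: {n0,n1} ∩ {n0,n1,n2} = {n0,n1}; idom=n1
  n5: preds {n1,n4}: {n0,n1} ∩ {n0,n1,n4} = {n0,n1}; idom=n1

Frontier:
  join n1 pred n0: · stop@n0
  join n1 pred n5: n5→n1 stop@n0
  join n3 pred n0: · stop@n0
  join n3 pred n2: n2→n1 stop@n0
  join n4 pred n1: · stop@n1
  join n4 pred n2: n2 stop@n1
  join n5 pred n1: · stop@n1
  join n5 pred n4: n4 stop@n1
  n0 → ∅
  n1 → {n1,n3}
  n2 → {n3,n4}
  n3 → ∅
  n4 → {n5}
  n5 → {n1}
  n6 → ∅

DF(n5) = ["n1"]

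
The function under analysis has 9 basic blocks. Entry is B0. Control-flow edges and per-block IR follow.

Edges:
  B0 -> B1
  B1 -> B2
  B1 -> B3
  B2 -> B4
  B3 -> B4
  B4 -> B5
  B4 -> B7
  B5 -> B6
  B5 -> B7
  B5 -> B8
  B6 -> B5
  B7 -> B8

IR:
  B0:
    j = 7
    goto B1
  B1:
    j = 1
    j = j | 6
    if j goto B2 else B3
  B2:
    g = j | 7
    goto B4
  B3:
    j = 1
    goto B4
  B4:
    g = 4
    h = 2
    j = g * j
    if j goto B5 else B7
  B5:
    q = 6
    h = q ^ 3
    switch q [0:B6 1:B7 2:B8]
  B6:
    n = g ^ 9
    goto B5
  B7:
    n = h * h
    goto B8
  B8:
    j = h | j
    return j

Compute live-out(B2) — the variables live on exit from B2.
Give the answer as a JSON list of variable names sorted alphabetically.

def/use:
  B0: def={j} ue=∅
  B1: def={j} ue=∅
  B2: def={g} ue={j}
  B3: def={j} ue=∅
  B4: def={g,h,j} ue={j}
  B5: def={h,q} ue=∅
  B6: def={n} ue={g}
  B7: def={n} ue={h}
  B8: def={j} ue={h,j}

Backward fixpoint:
  live B0: ∅→∅
  live B1: ∅→{j}
  live B2: {j}→{j}
  live B3: ∅→{j}
  live B4: {j}→{g,h,j}
  live B5: {g,j}→{g,h,j}
  live B6: {g,j}→{g,j}
  live B7: {h,j}→{h,j}
  live B8: {h,j}→∅

live-out(B2) = ["j"]

Answer: ["j"]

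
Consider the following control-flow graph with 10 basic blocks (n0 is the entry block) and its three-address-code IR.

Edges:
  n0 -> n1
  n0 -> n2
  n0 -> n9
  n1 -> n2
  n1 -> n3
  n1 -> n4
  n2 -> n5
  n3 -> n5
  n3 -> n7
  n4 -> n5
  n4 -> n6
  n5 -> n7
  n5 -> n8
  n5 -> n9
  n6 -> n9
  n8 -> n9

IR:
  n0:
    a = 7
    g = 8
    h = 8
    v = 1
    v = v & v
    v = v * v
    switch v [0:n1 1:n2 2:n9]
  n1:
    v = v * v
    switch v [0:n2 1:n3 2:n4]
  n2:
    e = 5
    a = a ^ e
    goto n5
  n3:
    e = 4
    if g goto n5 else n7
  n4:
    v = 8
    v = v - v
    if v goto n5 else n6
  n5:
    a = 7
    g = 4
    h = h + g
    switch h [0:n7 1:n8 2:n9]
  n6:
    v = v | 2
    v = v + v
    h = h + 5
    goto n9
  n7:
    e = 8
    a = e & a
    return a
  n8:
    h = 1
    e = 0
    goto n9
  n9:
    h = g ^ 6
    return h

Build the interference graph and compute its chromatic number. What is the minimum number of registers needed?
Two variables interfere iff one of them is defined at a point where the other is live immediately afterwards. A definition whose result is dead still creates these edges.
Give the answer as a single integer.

Answer: 4

Derivation:
def/use:
  n0: {a,g,h,v} / ∅
  n1: {v} / {v}
  n2: {a,e} / {a}
  n3: {e} / {g}
  n4: {v} / ∅
  n5: {a,g,h} / {h}
  n6: {h,v} / {h,v}
  n7: {a,e} / {a}
  n8: {e,h} / ∅
  n9: {h} / {g}

Liveness:
  live n0: ∅→{a,g,h,v}
  live n1: {a,g,h,v}→{a,g,h}
  live n2: {a,h}→{h}
  live n3: {a,g,h}→{a,h}
  live n4: {g,h}→{g,h,v}
  live n5: {h}→{a,g}
  live n6: {g,h,v}→{g}
  live n7: {a}→∅
  live n8: {g}→{g}
  live n9: {g}→∅

Conflict graph:
  a — {e,g,h,v}
  e — {a,g,h}
  g — {a,e,h,v}
  h — {a,e,g,v}
  v — {a,g,h}

Colouring:
  {a,e,g,h} pairwise interfere (4-clique) ⇒ χ ≥ 4
  assign a→R0 e→R3 g→R1 h→R2 v→R3 — no edge inside a register ⇒ χ ≤ 4
  χ = 4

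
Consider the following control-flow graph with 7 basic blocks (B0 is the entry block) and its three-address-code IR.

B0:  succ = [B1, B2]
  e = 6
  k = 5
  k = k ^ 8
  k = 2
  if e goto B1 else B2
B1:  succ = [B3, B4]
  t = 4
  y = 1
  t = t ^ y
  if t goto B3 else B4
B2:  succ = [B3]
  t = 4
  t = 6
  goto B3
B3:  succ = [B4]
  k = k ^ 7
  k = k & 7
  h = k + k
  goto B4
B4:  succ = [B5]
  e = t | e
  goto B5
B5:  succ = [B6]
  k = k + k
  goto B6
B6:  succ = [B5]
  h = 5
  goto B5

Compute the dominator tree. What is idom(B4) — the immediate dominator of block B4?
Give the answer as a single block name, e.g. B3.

idom tree: B1←B0 B2←B0 B3←B0 B4←B0 B5←B4 B6←B5
Dom∩ at merges:
  B3: preds {B1,B2}: {B0,B1} ∩ {B0,B2} = {B0}; idom=B0
  B4: preds {B1,B3}: {B0,B1} ∩ {B0,B3} = {B0}; idom=B0
  B5: preds {B4,B6}: {B0,B4} ∩ {B0,B4,B5,B6} = {B0,B4}; idom=B4

idom(B4) = B0

Answer: B0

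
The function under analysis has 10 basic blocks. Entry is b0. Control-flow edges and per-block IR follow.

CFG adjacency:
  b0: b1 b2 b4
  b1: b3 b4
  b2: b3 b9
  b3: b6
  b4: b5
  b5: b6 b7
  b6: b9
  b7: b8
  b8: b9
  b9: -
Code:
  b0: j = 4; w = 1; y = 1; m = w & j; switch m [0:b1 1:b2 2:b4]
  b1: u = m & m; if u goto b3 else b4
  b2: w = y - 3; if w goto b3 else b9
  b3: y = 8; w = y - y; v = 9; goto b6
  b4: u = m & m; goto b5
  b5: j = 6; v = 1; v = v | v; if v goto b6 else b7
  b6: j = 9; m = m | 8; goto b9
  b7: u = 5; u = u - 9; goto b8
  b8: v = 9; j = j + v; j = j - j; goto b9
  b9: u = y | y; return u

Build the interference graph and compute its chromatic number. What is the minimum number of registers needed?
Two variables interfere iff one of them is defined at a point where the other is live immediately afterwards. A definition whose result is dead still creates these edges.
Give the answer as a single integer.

def/use:
  b0: {j,m,w,y} / ∅
  b1: {u} / {m}
  b2: {w} / {y}
  b3: {v,w,y} / ∅
  b4: {u} / {m}
  b5: {j,v} / ∅
  b6: {j,m} / {m}
  b7: {u} / ∅
  b8: {j,v} / {j}
  b9: {u} / {y}

Live sets:
  b0 li=∅ lo={m,y}
  b1 li={m,y} lo={m,y}
  b2 li={m,y} lo={m,y}
  b3 li={m} lo={m,y}
  b4 li={m,y} lo={m,y}
  b5 li={m,y} lo={j,m,y}
  b6 li={m,y} lo={y}
  b7 li={j,y} lo={j,y}
  b8 li={j,y} lo={y}
  b9 li={y} lo=∅

Conflict graph:
  j↔{m,u,v,w,y}
  m↔{j,u,v,w,y}
  u↔{j,m,y}
  v↔{j,m,y}
  w↔{j,m,y}
  y↔{j,m,u,v,w}

Colouring:
  clique {j,m,u,y} ⇒ need ≥ 4
  assign j→c0 m→c1 u→c3 v→c3 w→c3 y→c2 — no edge inside a register ⇒ χ ≤ 4
  χ = 4

Answer: 4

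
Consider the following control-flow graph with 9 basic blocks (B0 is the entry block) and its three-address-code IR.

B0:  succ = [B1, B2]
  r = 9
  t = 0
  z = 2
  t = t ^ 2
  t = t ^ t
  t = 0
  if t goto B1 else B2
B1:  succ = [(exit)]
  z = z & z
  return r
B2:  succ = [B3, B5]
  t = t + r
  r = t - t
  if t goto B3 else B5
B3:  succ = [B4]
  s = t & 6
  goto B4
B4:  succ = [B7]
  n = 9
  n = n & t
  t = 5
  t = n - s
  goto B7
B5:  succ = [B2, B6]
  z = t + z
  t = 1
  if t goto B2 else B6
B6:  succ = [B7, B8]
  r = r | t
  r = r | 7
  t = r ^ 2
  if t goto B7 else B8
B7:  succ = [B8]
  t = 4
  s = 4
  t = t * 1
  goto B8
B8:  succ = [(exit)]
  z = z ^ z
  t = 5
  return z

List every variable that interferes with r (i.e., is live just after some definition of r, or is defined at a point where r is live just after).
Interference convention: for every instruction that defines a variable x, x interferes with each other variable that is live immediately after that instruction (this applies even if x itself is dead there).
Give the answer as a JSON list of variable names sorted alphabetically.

Answer: ["t", "z"]

Analysis:
Per-block:
  B0 def {r,t,z} use ∅
  B1 def {z} use {r,z}
  B2 def {r,t} use {r,t}
  B3 def {s} use {t}
  B4 def {n,t} use {s,t}
  B5 def {t,z} use {t,z}
  B6 def {r,t} use {r,t}
  B7 def {s,t} use ∅
  B8 def {t,z} use {z}

Liveness:
  B0 li=∅ lo={r,t,z}
  B1 li={r,z} lo=∅
  B2 li={r,t,z} lo={r,t,z}
  B3 li={t,z} lo={s,t,z}
  B4 li={s,t,z} lo={z}
  B5 li={r,t,z} lo={r,t,z}
  B6 li={r,t,z} lo={z}
  B7 li={z} lo={z}
  B8 li={z} lo=∅

Interfere edges:
  n↔{s,t,z}
  r↔{t,z}
  s↔{n,t,z}
  t↔{n,r,s,z}
  z↔{n,r,s,t}

N(r) = ["t", "z"]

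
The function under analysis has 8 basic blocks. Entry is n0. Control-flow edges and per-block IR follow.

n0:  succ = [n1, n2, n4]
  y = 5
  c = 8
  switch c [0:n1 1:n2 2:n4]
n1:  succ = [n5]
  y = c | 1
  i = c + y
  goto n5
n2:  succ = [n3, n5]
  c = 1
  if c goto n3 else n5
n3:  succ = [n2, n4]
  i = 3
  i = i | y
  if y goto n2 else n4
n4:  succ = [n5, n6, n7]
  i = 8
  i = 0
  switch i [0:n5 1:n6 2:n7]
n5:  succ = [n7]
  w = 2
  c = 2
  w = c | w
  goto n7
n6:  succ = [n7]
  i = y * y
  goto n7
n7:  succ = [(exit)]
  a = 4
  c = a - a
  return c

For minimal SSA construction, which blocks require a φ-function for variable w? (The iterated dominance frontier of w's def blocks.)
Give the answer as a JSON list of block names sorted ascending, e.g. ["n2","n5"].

Answer: ["n7"]

Working:
idom tree: n1←n0 n2←n0 n3←n2 n4←n0 n5←n0 n6←n4 n7←n0
Dom at joins:
  n2: preds {n0,n3}: {n0} ∩ {n0,n2,n3} = {n0}; idom=n0
  n4: preds {n0,n3}: {n0} ∩ {n0,n2,n3} = {n0}; idom=n0
  n5: preds {n1,n2,n4}: {n0,n1} ∩ {n0,n2} ∩ {n0,n4} = {n0}; idom=n0
  n7: preds {n4,n5,n6}: {n0,n4} ∩ {n0,n5} ∩ {n0,n4,n6} = {n0}; idom=n0

Frontier:
  n2←n0: walk · to n0
  n2←n3: walk n3→n2 to n0
  n4←n0: walk · to n0
  n4←n3: walk n3→n2 to n0
  n5←n1: walk n1 to n0
  n5←n2: walk n2 to n0
  n5←n4: walk n4 to n0
  n7←n4: walk n4 to n0
  n7←n5: walk n5 to n0
  n7←n6: walk n6→n4 to n0
  DF(n0)=∅
  DF(n1)={n5}
  DF(n2)={n2,n4,n5}
  DF(n3)={n2,n4}
  DF(n4)={n5,n7}
  DF(n5)={n7}
  DF(n6)={n7}
  DF(n7)=∅

φ for w: defs {n5}
  DF⁺ = {n7}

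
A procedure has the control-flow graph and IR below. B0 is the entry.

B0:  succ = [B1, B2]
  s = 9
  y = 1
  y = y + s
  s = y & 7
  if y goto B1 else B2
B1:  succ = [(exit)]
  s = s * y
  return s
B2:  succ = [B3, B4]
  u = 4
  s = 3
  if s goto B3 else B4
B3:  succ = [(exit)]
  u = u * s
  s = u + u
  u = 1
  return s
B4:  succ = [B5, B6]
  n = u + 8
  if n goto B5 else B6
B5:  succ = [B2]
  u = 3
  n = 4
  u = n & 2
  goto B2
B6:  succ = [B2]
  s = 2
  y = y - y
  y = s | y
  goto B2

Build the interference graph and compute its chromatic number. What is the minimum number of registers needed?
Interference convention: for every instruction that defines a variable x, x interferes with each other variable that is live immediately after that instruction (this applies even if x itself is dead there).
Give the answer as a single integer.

Answer: 3

Analysis:
Block summaries:
  B0: {s,y} / ∅
  B1: {s} / {s,y}
  B2: {s,u} / ∅
  B3: {s,u} / {s,u}
  B4: {n} / {u}
  B5: {n,u} / ∅
  B6: {s,y} / {y}

Liveness:
  B0: in=∅ out={s,y}
  B1: in={s,y} out=∅
  B2: in={y} out={s,u,y}
  B3: in={s,u} out=∅
  B4: in={u,y} out={y}
  B5: in={y} out={y}
  B6: in={y} out={y}

Interference:
  n↔{y}
  s↔{u,y}
  u↔{s,y}
  y↔{n,s,u}

Chromatic number:
  clique {s,u,y} ⇒ need ≥ 3
  assign n→R1 s→R1 u→R2 y→R0 — no edge inside a register ⇒ χ ≤ 3
  χ = 3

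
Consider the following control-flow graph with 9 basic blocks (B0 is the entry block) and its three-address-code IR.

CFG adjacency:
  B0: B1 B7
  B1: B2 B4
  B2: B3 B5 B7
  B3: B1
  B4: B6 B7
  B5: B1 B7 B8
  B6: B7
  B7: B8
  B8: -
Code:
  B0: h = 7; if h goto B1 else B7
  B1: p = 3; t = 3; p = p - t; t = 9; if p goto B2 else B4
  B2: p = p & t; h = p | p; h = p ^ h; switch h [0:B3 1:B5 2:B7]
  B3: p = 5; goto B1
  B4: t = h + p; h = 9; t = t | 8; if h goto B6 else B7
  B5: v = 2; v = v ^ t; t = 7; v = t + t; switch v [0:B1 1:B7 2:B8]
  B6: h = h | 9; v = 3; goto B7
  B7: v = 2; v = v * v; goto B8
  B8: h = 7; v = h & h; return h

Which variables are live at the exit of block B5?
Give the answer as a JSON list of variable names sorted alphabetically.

Answer: ["h"]

Working:
Block summaries:
  B0: {h} / ∅
  B1: {p,t} / ∅
  B2: {h,p} / {p,t}
  B3: {p} / ∅
  B4: {h,t} / {h,p}
  B5: {t,v} / {t}
  B6: {h,v} / {h}
  B7: {v} / ∅
  B8: {h,v} / ∅

Backward fixpoint:
  B0 li=∅ lo={h}
  B1 li={h} lo={h,p,t}
  B2 li={p,t} lo={h,t}
  B3 li={h} lo={h}
  B4 li={h,p} lo={h}
  B5 li={h,t} lo={h}
  B6 li={h} lo=∅
  B7 li=∅ lo=∅
  B8 li=∅ lo=∅

live-out(B5) = ["h"]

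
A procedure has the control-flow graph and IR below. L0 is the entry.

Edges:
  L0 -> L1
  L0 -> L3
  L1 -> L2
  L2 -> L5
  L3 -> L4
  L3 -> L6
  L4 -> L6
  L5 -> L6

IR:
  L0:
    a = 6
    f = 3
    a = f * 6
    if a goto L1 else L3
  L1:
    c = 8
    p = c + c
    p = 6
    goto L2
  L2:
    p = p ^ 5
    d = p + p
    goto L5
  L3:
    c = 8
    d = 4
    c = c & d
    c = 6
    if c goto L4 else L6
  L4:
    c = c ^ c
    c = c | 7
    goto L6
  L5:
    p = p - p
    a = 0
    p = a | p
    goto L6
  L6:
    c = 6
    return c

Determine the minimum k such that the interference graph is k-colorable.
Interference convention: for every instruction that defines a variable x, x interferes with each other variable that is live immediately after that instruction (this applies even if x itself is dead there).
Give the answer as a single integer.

Answer: 2

Derivation:
Per-block:
  L0: {a,f} / ∅
  L1: {c,p} / ∅
  L2: {d,p} / {p}
  L3: {c,d} / ∅
  L4: {c} / {c}
  L5: {a,p} / {p}
  L6: {c} / ∅

Backward fixpoint:
  L0: in=∅ out=∅
  L1: in=∅ out={p}
  L2: in={p} out={p}
  L3: in=∅ out={c}
  L4: in={c} out=∅
  L5: in={p} out=∅
  L6: in=∅ out=∅

Interference:
  a↔{p}
  c↔{d}
  d↔{c,p}
  f↔∅
  p↔{a,d}

Chromatic number:
  lower bound: {a,p} mutually conflict ⇒ χ ≥ 2
  2-colouring: R0={a,d,f}  R1={c,p}
  χ = 2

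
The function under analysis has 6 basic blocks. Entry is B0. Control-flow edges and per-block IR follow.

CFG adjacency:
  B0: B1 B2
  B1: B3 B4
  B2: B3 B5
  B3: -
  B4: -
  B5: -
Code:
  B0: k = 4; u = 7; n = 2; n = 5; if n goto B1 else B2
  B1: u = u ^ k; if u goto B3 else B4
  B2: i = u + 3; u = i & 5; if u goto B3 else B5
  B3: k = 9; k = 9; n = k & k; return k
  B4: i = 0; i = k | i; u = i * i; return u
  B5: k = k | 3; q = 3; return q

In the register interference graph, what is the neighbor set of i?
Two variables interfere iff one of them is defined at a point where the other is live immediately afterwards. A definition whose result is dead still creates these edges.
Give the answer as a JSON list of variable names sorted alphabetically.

Per-block:
  B0: def={k,n,u} ue=∅
  B1: def={u} ue={k,u}
  B2: def={i,u} ue={u}
  B3: def={k,n} ue=∅
  B4: def={i,u} ue={k}
  B5: def={k,q} ue={k}

Backward fixpoint:
  B0 li=∅ lo={k,u}
  B1 li={k,u} lo={k}
  B2 li={k,u} lo={k}
  B3 li=∅ lo=∅
  B4 li={k} lo=∅
  B5 li={k} lo=∅

Interfere edges:
  i — {k}
  k — {i,n,u}
  n — {k,u}
  q — ∅
  u — {k,n}

N(i) = ["k"]

Answer: ["k"]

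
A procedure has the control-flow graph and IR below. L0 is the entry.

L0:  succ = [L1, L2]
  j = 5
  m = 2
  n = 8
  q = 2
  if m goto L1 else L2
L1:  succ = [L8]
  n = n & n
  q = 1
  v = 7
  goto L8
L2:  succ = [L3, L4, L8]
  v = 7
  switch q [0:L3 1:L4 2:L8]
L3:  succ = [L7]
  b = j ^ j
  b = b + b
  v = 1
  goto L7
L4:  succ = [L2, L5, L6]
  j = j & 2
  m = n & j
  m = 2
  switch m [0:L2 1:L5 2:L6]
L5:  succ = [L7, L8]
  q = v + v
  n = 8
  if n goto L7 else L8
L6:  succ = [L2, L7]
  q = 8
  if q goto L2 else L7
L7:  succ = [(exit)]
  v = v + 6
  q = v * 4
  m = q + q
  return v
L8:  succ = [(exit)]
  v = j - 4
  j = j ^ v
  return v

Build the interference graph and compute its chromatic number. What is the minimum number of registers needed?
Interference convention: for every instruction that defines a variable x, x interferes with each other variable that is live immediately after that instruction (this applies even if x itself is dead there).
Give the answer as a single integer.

def/use:
  L0 def {j,m,n,q} use ∅
  L1 def {n,q,v} use {n}
  L2 def {v} use {q}
  L3 def {b,v} use {j}
  L4 def {j,m} use {j,n}
  L5 def {n,q} use {v}
  L6 def {q} use ∅
  L7 def {m,q,v} use {v}
  L8 def {j,v} use {j}

Backward fixpoint:
  L0: in=∅ out={j,n,q}
  L1: in={j,n} out={j}
  L2: in={j,n,q} out={j,n,q,v}
  L3: in={j} out={v}
  L4: in={j,n,q,v} out={j,n,q,v}
  L5: in={j,v} out={j,v}
  L6: in={j,n,v} out={j,n,q,v}
  L7: in={v} out=∅
  L8: in={j} out=∅

Conflict graph:
  b↔∅
  j↔{m,n,q,v}
  m↔{j,n,q,v}
  n↔{j,m,q,v}
  q↔{j,m,n,v}
  v↔{j,m,n,q}

Colouring:
  clique {j,m,n,q,v} ⇒ need ≥ 5
  assign b→R0 j→R0 m→R1 n→R2 q→R3 v→R4 — no edge inside a register ⇒ χ ≤ 5
  χ = 5

Answer: 5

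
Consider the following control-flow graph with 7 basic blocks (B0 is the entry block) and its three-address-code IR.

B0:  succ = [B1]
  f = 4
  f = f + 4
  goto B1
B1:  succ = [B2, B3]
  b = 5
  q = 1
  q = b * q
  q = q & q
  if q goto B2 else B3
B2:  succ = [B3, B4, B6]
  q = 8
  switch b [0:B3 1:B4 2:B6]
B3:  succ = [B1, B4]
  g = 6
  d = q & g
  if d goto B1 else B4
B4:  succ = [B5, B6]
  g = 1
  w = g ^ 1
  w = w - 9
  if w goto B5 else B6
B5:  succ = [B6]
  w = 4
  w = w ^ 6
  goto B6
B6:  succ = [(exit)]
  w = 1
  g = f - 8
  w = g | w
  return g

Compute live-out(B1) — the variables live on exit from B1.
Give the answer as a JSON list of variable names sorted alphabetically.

Per-block:
  B0 def {f} use ∅
  B1 def {b,q} use ∅
  B2 def {q} use {b}
  B3 def {d,g} use {q}
  B4 def {g,w} use ∅
  B5 def {w} use ∅
  B6 def {g,w} use {f}

Backward fixpoint:
  live B0: ∅→{f}
  live B1: {f}→{b,f,q}
  live B2: {b,f}→{f,q}
  live B3: {f,q}→{f}
  live B4: {f}→{f}
  live B5: {f}→{f}
  live B6: {f}→∅

live-out(B1) = ["b", "f", "q"]

Answer: ["b", "f", "q"]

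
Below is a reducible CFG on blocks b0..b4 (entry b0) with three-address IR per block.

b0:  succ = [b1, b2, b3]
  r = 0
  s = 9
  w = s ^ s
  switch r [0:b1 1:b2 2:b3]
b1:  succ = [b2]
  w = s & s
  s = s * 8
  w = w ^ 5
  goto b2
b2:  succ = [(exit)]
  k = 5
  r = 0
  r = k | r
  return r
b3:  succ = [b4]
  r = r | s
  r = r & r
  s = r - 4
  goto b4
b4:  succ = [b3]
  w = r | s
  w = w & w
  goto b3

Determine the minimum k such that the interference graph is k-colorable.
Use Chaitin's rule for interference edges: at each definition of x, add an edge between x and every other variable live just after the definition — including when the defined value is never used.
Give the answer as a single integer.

def/use:
  b0: {r,s,w} / ∅
  b1: {s,w} / {s}
  b2: {k,r} / ∅
  b3: {r,s} / {r,s}
  b4: {w} / {r,s}

Backward fixpoint:
  b0: in=∅ out={r,s}
  b1: in={s} out=∅
  b2: in=∅ out=∅
  b3: in={r,s} out={r,s}
  b4: in={r,s} out={r,s}

Conflict graph:
  k: {r}
  r: {k,s,w}
  s: {r,w}
  w: {r,s}

Colouring:
  clique {r,s,w} ⇒ need ≥ 3
  assign k→r1 r→r0 s→r1 w→r2 — no edge inside a register ⇒ χ ≤ 3
  χ = 3

Answer: 3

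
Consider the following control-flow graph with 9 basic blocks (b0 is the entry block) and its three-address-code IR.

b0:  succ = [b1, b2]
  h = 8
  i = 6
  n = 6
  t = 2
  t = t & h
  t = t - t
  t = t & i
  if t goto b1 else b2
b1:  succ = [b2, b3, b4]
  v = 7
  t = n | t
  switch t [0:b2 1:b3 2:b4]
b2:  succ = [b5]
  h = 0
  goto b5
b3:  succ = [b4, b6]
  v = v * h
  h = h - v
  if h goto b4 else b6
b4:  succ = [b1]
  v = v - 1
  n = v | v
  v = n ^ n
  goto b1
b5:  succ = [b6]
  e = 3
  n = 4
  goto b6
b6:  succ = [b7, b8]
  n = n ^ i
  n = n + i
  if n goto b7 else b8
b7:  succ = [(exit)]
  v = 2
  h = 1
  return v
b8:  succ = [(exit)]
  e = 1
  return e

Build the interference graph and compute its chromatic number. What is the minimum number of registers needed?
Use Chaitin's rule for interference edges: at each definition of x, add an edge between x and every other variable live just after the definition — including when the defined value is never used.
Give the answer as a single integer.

Answer: 5

Derivation:
def/use:
  b0: def={h,i,n,t} ue=∅
  b1: def={t,v} ue={n,t}
  b2: def={h} ue=∅
  b3: def={h,v} ue={h,v}
  b4: def={n,v} ue={v}
  b5: def={e,n} ue=∅
  b6: def={n} ue={i,n}
  b7: def={h,v} ue=∅
  b8: def={e} ue=∅

Liveness:
  b0: in=∅ out={h,i,n,t}
  b1: in={h,i,n,t} out={h,i,n,t,v}
  b2: in={i} out={i}
  b3: in={h,i,n,t,v} out={h,i,n,t,v}
  b4: in={h,i,t,v} out={h,i,n,t}
  b5: in={i} out={i,n}
  b6: in={i,n} out=∅
  b7: in=∅ out=∅
  b8: in=∅ out=∅

Interfere edges:
  e↔{i}
  h↔{i,n,t,v}
  i↔{e,h,n,t,v}
  n↔{h,i,t,v}
  t↔{h,i,n,v}
  v↔{h,i,n,t}

Registers:
  clique {h,i,n,t,v} ⇒ need ≥ 5
  5-colouring: R0={i}  R1={e,h}  R2={n}  R3={t}  R4={v}
  χ = 5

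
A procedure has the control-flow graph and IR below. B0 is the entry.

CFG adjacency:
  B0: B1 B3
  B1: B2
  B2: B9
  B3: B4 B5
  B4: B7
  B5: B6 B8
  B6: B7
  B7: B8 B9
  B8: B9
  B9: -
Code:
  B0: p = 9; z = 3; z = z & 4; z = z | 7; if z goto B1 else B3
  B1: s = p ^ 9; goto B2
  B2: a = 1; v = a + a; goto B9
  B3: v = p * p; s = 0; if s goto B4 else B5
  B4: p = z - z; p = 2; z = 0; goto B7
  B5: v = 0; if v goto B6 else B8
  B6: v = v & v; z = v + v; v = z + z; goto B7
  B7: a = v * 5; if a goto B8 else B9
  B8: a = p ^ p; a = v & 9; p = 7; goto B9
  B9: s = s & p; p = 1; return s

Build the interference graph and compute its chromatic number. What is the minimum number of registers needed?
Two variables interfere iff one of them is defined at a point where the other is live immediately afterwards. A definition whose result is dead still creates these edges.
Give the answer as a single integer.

def/use:
  B0 def {p,z} use ∅
  B1 def {s} use {p}
  B2 def {a,v} use ∅
  B3 def {s,v} use {p}
  B4 def {p,z} use {z}
  B5 def {v} use ∅
  B6 def {v,z} use {v}
  B7 def {a} use {v}
  B8 def {a,p} use {p,v}
  B9 def {p,s} use {p,s}

Liveness:
  B0 li=∅ lo={p,z}
  B1 li={p} lo={p,s}
  B2 li={p,s} lo={p,s}
  B3 li={p,z} lo={p,s,v,z}
  B4 li={s,v,z} lo={p,s,v}
  B5 li={p,s} lo={p,s,v}
  B6 li={p,s,v} lo={p,s,v}
  B7 li={p,s,v} lo={p,s,v}
  B8 li={p,s,v} lo={p,s}
  B9 li={p,s} lo=∅

Interference:
  a↔{p,s,v}
  p↔{a,s,v,z}
  s↔{a,p,v,z}
  v↔{a,p,s,z}
  z↔{p,s,v}

Registers:
  {a,p,s,v} pairwise interfere (4-clique) ⇒ χ ≥ 4
  assign a→c3 p→c0 s→c1 v→c2 z→c3 — no edge inside a register ⇒ χ ≤ 4
  χ = 4

Answer: 4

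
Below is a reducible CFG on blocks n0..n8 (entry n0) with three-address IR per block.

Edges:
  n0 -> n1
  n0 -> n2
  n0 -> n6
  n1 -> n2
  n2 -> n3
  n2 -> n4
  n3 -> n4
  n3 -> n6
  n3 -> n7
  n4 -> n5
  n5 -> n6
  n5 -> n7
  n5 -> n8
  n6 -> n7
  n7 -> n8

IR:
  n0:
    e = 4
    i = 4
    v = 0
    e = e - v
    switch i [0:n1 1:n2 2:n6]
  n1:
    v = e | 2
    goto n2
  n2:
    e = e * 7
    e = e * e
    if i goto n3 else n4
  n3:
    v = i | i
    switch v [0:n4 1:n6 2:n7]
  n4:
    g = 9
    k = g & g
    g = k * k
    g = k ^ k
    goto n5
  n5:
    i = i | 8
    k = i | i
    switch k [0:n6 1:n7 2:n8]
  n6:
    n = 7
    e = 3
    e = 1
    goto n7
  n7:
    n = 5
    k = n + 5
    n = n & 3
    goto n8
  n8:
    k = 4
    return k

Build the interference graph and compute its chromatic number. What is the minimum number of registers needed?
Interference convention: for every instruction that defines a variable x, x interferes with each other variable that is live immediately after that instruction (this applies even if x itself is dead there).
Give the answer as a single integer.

Answer: 3

Working:
def/use:
  n0: def={e,i,v} ue=∅
  n1: def={v} ue={e}
  n2: def={e} ue={e,i}
  n3: def={v} ue={i}
  n4: def={g,k} ue=∅
  n5: def={i,k} ue={i}
  n6: def={e,n} ue=∅
  n7: def={k,n} ue=∅
  n8: def={k} ue=∅

Backward fixpoint:
  n0 li=∅ lo={e,i}
  n1 li={e,i} lo={e,i}
  n2 li={e,i} lo={i}
  n3 li={i} lo={i}
  n4 li={i} lo={i}
  n5 li={i} lo=∅
  n6 li=∅ lo=∅
  n7 li=∅ lo=∅
  n8 li=∅ lo=∅

Interference:
  e — {i,v}
  g — {i,k}
  i — {e,g,k,v}
  k — {g,i,n}
  n — {k}
  v — {e,i}

Registers:
  lower bound: {e,i,v} mutually conflict ⇒ χ ≥ 3
  assign e→R1 g→R2 i→R0 k→R1 n→R0 v→R2 — no edge inside a register ⇒ χ ≤ 3
  χ = 3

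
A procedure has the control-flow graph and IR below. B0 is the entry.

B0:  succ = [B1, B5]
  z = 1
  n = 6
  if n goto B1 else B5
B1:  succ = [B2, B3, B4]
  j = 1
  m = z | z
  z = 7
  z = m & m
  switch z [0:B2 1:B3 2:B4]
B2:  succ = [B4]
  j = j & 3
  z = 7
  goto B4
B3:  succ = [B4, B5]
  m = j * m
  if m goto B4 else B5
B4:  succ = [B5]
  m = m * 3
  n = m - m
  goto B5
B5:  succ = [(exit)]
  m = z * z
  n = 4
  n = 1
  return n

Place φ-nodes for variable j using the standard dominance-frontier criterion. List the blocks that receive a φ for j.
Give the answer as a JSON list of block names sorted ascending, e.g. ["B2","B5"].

Answer: ["B4", "B5"]

Derivation:
idom tree: B1←B0 B2←B1 B3←B1 B4←B1 B5←B0
Join-block Dom:
  B4: preds {B1,B2,B3}: {B0,B1} ∩ {B0,B1,B2} ∩ {B0,B1,B3} = {B0,B1}; idom=B1
  B5: preds {B0,B3,B4}: {B0} ∩ {B0,B1,B3} ∩ {B0,B1,B4} = {B0}; idom=B0

DF derivation:
  join B4 pred B1: · stop@B1
  join B4 pred B2: B2 stop@B1
  join B4 pred B3: B3 stop@B1
  join B5 pred B0: · stop@B0
  join B5 pred B3: B3→B1 stop@B0
  join B5 pred B4: B4→B1 stop@B0
  B0 → ∅
  B1 → {B5}
  B2 → {B4}
  B3 → {B4,B5}
  B4 → {B5}
  B5 → ∅

φ for j: defs {B1,B2}
  DF⁺ = {B4,B5}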